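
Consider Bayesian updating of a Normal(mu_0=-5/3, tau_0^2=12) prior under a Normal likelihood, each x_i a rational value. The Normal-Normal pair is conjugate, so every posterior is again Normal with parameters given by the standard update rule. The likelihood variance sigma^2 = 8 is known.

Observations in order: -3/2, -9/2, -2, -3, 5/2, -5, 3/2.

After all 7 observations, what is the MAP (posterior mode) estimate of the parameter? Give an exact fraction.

-118/69

obs 1: x=-3/2 → posterior Normal(-47/30, 24/5)
obs 2: x=-9/2 → posterior Normal(-8/3, 3)
obs 3: x=-2 → posterior Normal(-82/33, 24/11)
obs 4: x=-3 → posterior Normal(-109/42, 12/7)
obs 5: x=5/2 → posterior Normal(-173/102, 24/17)
obs 6: x=-5 → posterior Normal(-263/120, 6/5)
obs 7: x=3/2 → posterior Normal(-118/69, 24/23)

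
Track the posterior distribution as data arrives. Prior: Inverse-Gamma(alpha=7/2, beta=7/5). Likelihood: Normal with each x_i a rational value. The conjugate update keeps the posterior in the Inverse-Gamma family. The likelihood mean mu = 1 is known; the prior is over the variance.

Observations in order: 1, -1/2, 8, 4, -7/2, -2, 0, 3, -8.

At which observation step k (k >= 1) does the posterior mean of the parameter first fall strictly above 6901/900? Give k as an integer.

obs 1: x=1 → posterior Inverse-Gamma(4, 7/5)
obs 2: x=-1/2 → posterior Inverse-Gamma(9/2, 101/40)
obs 3: x=8 → posterior Inverse-Gamma(5, 1081/40)
obs 4: x=4 → posterior Inverse-Gamma(11/2, 1261/40)
obs 5: x=-7/2 → posterior Inverse-Gamma(6, 833/20)
obs 6: x=-2 → posterior Inverse-Gamma(13/2, 923/20)
obs 7: x=0 → posterior Inverse-Gamma(7, 933/20)
obs 8: x=3 → posterior Inverse-Gamma(15/2, 973/20)
obs 9: x=-8 → posterior Inverse-Gamma(8, 1783/20)

k = 5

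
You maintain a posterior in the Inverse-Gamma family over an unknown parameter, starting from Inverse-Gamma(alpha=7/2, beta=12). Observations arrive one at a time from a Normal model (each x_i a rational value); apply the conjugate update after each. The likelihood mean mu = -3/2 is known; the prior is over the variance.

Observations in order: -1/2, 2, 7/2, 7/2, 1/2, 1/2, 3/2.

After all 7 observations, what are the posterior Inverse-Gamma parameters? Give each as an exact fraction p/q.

obs 1: x=-1/2 → posterior Inverse-Gamma(4, 25/2)
obs 2: x=2 → posterior Inverse-Gamma(9/2, 149/8)
obs 3: x=7/2 → posterior Inverse-Gamma(5, 249/8)
obs 4: x=7/2 → posterior Inverse-Gamma(11/2, 349/8)
obs 5: x=1/2 → posterior Inverse-Gamma(6, 365/8)
obs 6: x=1/2 → posterior Inverse-Gamma(13/2, 381/8)
obs 7: x=3/2 → posterior Inverse-Gamma(7, 417/8)

alpha=7, beta=417/8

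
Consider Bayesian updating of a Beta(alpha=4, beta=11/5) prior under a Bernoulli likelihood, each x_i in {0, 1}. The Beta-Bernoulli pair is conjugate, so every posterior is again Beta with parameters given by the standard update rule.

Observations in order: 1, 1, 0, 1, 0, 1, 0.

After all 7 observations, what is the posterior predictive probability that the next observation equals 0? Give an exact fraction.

13/33

obs 1: x=1 → posterior Beta(5, 11/5)
obs 2: x=1 → posterior Beta(6, 11/5)
obs 3: x=0 → posterior Beta(6, 16/5)
obs 4: x=1 → posterior Beta(7, 16/5)
obs 5: x=0 → posterior Beta(7, 21/5)
obs 6: x=1 → posterior Beta(8, 21/5)
obs 7: x=0 → posterior Beta(8, 26/5)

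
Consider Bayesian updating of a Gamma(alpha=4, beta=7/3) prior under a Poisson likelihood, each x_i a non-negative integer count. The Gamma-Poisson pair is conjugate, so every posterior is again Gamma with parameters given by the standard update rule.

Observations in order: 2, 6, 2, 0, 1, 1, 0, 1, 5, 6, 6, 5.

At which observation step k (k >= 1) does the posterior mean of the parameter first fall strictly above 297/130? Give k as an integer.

k = 2

obs 1: x=2 → posterior Gamma(6, 10/3)
obs 2: x=6 → posterior Gamma(12, 13/3)
obs 3: x=2 → posterior Gamma(14, 16/3)
obs 4: x=0 → posterior Gamma(14, 19/3)
obs 5: x=1 → posterior Gamma(15, 22/3)
obs 6: x=1 → posterior Gamma(16, 25/3)
obs 7: x=0 → posterior Gamma(16, 28/3)
obs 8: x=1 → posterior Gamma(17, 31/3)
obs 9: x=5 → posterior Gamma(22, 34/3)
obs 10: x=6 → posterior Gamma(28, 37/3)
obs 11: x=6 → posterior Gamma(34, 40/3)
obs 12: x=5 → posterior Gamma(39, 43/3)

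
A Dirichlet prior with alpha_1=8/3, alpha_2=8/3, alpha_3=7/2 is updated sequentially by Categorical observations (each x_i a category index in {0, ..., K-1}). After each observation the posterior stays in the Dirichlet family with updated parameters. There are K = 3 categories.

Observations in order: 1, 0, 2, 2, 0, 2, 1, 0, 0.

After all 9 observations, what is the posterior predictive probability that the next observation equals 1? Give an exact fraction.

obs 1: x=1 → posterior Dirichlet(8/3, 11/3, 7/2)
obs 2: x=0 → posterior Dirichlet(11/3, 11/3, 7/2)
obs 3: x=2 → posterior Dirichlet(11/3, 11/3, 9/2)
obs 4: x=2 → posterior Dirichlet(11/3, 11/3, 11/2)
obs 5: x=0 → posterior Dirichlet(14/3, 11/3, 11/2)
obs 6: x=2 → posterior Dirichlet(14/3, 11/3, 13/2)
obs 7: x=1 → posterior Dirichlet(14/3, 14/3, 13/2)
obs 8: x=0 → posterior Dirichlet(17/3, 14/3, 13/2)
obs 9: x=0 → posterior Dirichlet(20/3, 14/3, 13/2)

28/107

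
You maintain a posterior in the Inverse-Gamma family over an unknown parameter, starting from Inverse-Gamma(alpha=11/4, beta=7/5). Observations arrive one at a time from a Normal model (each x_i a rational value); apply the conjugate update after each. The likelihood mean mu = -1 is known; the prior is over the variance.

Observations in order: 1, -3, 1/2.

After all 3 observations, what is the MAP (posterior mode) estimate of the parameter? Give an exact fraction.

87/70

obs 1: x=1 → posterior Inverse-Gamma(13/4, 17/5)
obs 2: x=-3 → posterior Inverse-Gamma(15/4, 27/5)
obs 3: x=1/2 → posterior Inverse-Gamma(17/4, 261/40)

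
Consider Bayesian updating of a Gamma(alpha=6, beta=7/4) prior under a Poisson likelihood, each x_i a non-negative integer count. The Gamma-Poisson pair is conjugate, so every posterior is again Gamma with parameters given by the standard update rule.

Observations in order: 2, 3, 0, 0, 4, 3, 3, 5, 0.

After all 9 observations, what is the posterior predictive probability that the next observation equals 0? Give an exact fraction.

2952431600795587633717359131697109546569049/29822517790249095827877126034378274726864929

obs 1: x=2 → posterior Gamma(8, 11/4)
obs 2: x=3 → posterior Gamma(11, 15/4)
obs 3: x=0 → posterior Gamma(11, 19/4)
obs 4: x=0 → posterior Gamma(11, 23/4)
obs 5: x=4 → posterior Gamma(15, 27/4)
obs 6: x=3 → posterior Gamma(18, 31/4)
obs 7: x=3 → posterior Gamma(21, 35/4)
obs 8: x=5 → posterior Gamma(26, 39/4)
obs 9: x=0 → posterior Gamma(26, 43/4)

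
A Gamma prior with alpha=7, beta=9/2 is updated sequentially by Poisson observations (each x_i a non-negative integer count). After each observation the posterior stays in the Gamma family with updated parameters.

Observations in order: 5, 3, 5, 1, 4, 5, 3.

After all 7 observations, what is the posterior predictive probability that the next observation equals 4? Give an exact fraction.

obs 1: x=5 → posterior Gamma(12, 11/2)
obs 2: x=3 → posterior Gamma(15, 13/2)
obs 3: x=5 → posterior Gamma(20, 15/2)
obs 4: x=1 → posterior Gamma(21, 17/2)
obs 5: x=4 → posterior Gamma(25, 19/2)
obs 6: x=5 → posterior Gamma(30, 21/2)
obs 7: x=3 → posterior Gamma(33, 23/2)

163049971498588464738959771779215672989736226379568/1058791184067875423835403125849552452564239501953125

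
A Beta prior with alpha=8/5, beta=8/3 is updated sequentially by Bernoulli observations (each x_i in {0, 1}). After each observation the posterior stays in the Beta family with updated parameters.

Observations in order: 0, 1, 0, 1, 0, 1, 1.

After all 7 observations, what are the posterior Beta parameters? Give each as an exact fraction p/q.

alpha=28/5, beta=17/3

obs 1: x=0 → posterior Beta(8/5, 11/3)
obs 2: x=1 → posterior Beta(13/5, 11/3)
obs 3: x=0 → posterior Beta(13/5, 14/3)
obs 4: x=1 → posterior Beta(18/5, 14/3)
obs 5: x=0 → posterior Beta(18/5, 17/3)
obs 6: x=1 → posterior Beta(23/5, 17/3)
obs 7: x=1 → posterior Beta(28/5, 17/3)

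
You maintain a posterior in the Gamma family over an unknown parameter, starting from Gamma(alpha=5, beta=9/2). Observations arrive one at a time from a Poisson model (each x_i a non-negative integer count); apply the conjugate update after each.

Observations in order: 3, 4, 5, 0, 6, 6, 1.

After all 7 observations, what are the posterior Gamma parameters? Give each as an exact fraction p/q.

obs 1: x=3 → posterior Gamma(8, 11/2)
obs 2: x=4 → posterior Gamma(12, 13/2)
obs 3: x=5 → posterior Gamma(17, 15/2)
obs 4: x=0 → posterior Gamma(17, 17/2)
obs 5: x=6 → posterior Gamma(23, 19/2)
obs 6: x=6 → posterior Gamma(29, 21/2)
obs 7: x=1 → posterior Gamma(30, 23/2)

alpha=30, beta=23/2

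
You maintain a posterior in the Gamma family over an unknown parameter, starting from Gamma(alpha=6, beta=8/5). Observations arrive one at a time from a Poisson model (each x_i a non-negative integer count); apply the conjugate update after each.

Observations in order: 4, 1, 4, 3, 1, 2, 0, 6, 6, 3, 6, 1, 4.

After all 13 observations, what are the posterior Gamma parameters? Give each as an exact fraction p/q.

obs 1: x=4 → posterior Gamma(10, 13/5)
obs 2: x=1 → posterior Gamma(11, 18/5)
obs 3: x=4 → posterior Gamma(15, 23/5)
obs 4: x=3 → posterior Gamma(18, 28/5)
obs 5: x=1 → posterior Gamma(19, 33/5)
obs 6: x=2 → posterior Gamma(21, 38/5)
obs 7: x=0 → posterior Gamma(21, 43/5)
obs 8: x=6 → posterior Gamma(27, 48/5)
obs 9: x=6 → posterior Gamma(33, 53/5)
obs 10: x=3 → posterior Gamma(36, 58/5)
obs 11: x=6 → posterior Gamma(42, 63/5)
obs 12: x=1 → posterior Gamma(43, 68/5)
obs 13: x=4 → posterior Gamma(47, 73/5)

alpha=47, beta=73/5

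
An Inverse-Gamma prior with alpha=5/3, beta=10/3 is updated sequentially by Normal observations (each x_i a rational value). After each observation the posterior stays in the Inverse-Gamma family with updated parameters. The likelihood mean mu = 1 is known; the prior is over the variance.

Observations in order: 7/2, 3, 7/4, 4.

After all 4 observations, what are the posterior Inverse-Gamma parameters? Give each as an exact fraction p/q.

alpha=11/3, beta=1271/96

obs 1: x=7/2 → posterior Inverse-Gamma(13/6, 155/24)
obs 2: x=3 → posterior Inverse-Gamma(8/3, 203/24)
obs 3: x=7/4 → posterior Inverse-Gamma(19/6, 839/96)
obs 4: x=4 → posterior Inverse-Gamma(11/3, 1271/96)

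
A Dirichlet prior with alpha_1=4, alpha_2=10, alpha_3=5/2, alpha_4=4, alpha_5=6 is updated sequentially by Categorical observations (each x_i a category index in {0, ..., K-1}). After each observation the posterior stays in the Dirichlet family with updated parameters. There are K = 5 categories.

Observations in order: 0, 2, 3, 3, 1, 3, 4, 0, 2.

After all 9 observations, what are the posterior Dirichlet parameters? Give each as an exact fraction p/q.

alpha_1=6, alpha_2=11, alpha_3=9/2, alpha_4=7, alpha_5=7

obs 1: x=0 → posterior Dirichlet(5, 10, 5/2, 4, 6)
obs 2: x=2 → posterior Dirichlet(5, 10, 7/2, 4, 6)
obs 3: x=3 → posterior Dirichlet(5, 10, 7/2, 5, 6)
obs 4: x=3 → posterior Dirichlet(5, 10, 7/2, 6, 6)
obs 5: x=1 → posterior Dirichlet(5, 11, 7/2, 6, 6)
obs 6: x=3 → posterior Dirichlet(5, 11, 7/2, 7, 6)
obs 7: x=4 → posterior Dirichlet(5, 11, 7/2, 7, 7)
obs 8: x=0 → posterior Dirichlet(6, 11, 7/2, 7, 7)
obs 9: x=2 → posterior Dirichlet(6, 11, 9/2, 7, 7)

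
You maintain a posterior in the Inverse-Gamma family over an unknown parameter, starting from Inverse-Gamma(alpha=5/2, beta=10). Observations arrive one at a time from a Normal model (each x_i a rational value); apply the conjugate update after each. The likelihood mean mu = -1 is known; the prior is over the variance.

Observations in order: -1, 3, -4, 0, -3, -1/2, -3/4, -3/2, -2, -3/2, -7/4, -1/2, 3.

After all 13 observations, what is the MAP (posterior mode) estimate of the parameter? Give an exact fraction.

549/160

obs 1: x=-1 → posterior Inverse-Gamma(3, 10)
obs 2: x=3 → posterior Inverse-Gamma(7/2, 18)
obs 3: x=-4 → posterior Inverse-Gamma(4, 45/2)
obs 4: x=0 → posterior Inverse-Gamma(9/2, 23)
obs 5: x=-3 → posterior Inverse-Gamma(5, 25)
obs 6: x=-1/2 → posterior Inverse-Gamma(11/2, 201/8)
obs 7: x=-3/4 → posterior Inverse-Gamma(6, 805/32)
obs 8: x=-3/2 → posterior Inverse-Gamma(13/2, 809/32)
obs 9: x=-2 → posterior Inverse-Gamma(7, 825/32)
obs 10: x=-3/2 → posterior Inverse-Gamma(15/2, 829/32)
obs 11: x=-7/4 → posterior Inverse-Gamma(8, 419/16)
obs 12: x=-1/2 → posterior Inverse-Gamma(17/2, 421/16)
obs 13: x=3 → posterior Inverse-Gamma(9, 549/16)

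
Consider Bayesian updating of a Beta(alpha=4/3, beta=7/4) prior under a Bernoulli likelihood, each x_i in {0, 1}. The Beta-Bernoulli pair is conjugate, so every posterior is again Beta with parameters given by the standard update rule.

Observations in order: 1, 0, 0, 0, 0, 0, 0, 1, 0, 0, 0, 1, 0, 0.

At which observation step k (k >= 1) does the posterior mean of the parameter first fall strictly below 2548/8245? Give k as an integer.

obs 1: x=1 → posterior Beta(7/3, 7/4)
obs 2: x=0 → posterior Beta(7/3, 11/4)
obs 3: x=0 → posterior Beta(7/3, 15/4)
obs 4: x=0 → posterior Beta(7/3, 19/4)
obs 5: x=0 → posterior Beta(7/3, 23/4)
obs 6: x=0 → posterior Beta(7/3, 27/4)
obs 7: x=0 → posterior Beta(7/3, 31/4)
obs 8: x=1 → posterior Beta(10/3, 31/4)
obs 9: x=0 → posterior Beta(10/3, 35/4)
obs 10: x=0 → posterior Beta(10/3, 39/4)
obs 11: x=0 → posterior Beta(10/3, 43/4)
obs 12: x=1 → posterior Beta(13/3, 43/4)
obs 13: x=0 → posterior Beta(13/3, 47/4)
obs 14: x=0 → posterior Beta(13/3, 51/4)

k = 5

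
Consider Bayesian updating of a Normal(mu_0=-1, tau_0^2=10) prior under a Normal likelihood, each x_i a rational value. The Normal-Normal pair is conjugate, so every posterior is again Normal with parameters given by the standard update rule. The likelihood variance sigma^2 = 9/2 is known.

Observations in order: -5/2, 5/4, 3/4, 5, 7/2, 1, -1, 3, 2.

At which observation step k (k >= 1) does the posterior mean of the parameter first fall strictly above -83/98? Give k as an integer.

k = 2

obs 1: x=-5/2 → posterior Normal(-59/29, 90/29)
obs 2: x=5/4 → posterior Normal(-34/49, 90/49)
obs 3: x=3/4 → posterior Normal(-19/69, 30/23)
obs 4: x=5 → posterior Normal(81/89, 90/89)
obs 5: x=7/2 → posterior Normal(151/109, 90/109)
obs 6: x=1 → posterior Normal(57/43, 30/43)
obs 7: x=-1 → posterior Normal(151/149, 90/149)
obs 8: x=3 → posterior Normal(211/169, 90/169)
obs 9: x=2 → posterior Normal(251/189, 10/21)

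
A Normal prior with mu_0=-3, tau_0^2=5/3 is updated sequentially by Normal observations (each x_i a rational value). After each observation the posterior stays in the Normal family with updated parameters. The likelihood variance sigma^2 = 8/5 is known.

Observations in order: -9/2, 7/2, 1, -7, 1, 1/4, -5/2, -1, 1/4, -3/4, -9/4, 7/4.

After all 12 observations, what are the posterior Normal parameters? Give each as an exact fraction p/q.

obs 1: x=-9/2 → posterior Normal(-369/98, 40/49)
obs 2: x=7/2 → posterior Normal(-97/74, 20/37)
obs 3: x=1 → posterior Normal(-8/11, 40/99)
obs 4: x=-7 → posterior Normal(-247/124, 10/31)
obs 5: x=1 → posterior Normal(-222/149, 40/149)
obs 6: x=1/4 → posterior Normal(-863/696, 20/87)
obs 7: x=-5/2 → posterior Normal(-1113/796, 40/199)
obs 8: x=-1 → posterior Normal(-1213/896, 5/28)
obs 9: x=1/4 → posterior Normal(-99/83, 40/249)
obs 10: x=-3/4 → posterior Normal(-1263/1096, 20/137)
obs 11: x=-9/4 → posterior Normal(-372/299, 40/299)
obs 12: x=7/4 → posterior Normal(-1313/1296, 10/81)

mu_0=-1313/1296, tau_0^2=10/81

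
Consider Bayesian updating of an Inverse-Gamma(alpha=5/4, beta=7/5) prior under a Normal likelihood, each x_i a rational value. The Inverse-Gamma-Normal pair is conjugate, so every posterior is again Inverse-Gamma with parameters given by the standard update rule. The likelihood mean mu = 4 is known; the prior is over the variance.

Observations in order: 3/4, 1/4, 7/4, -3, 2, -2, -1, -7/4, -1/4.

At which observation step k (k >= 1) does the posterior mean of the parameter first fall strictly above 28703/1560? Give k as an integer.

obs 1: x=3/4 → posterior Inverse-Gamma(7/4, 1069/160)
obs 2: x=1/4 → posterior Inverse-Gamma(9/4, 1097/80)
obs 3: x=7/4 → posterior Inverse-Gamma(11/4, 2599/160)
obs 4: x=-3 → posterior Inverse-Gamma(13/4, 6519/160)
obs 5: x=2 → posterior Inverse-Gamma(15/4, 6839/160)
obs 6: x=-2 → posterior Inverse-Gamma(17/4, 9719/160)
obs 7: x=-1 → posterior Inverse-Gamma(19/4, 11719/160)
obs 8: x=-7/4 → posterior Inverse-Gamma(21/4, 3591/40)
obs 9: x=-1/4 → posterior Inverse-Gamma(23/4, 15809/160)

k = 6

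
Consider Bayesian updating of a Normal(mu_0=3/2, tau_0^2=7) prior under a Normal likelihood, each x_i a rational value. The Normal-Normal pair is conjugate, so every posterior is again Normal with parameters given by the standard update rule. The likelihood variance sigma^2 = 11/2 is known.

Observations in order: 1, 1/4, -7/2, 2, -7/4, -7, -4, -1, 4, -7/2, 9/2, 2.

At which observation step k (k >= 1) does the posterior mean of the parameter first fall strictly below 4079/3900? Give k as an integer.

k = 2

obs 1: x=1 → posterior Normal(61/50, 77/25)
obs 2: x=1/4 → posterior Normal(34/39, 77/39)
obs 3: x=-7/2 → posterior Normal(-15/53, 77/53)
obs 4: x=2 → posterior Normal(13/67, 77/67)
obs 5: x=-7/4 → posterior Normal(-23/162, 77/81)
obs 6: x=-7 → posterior Normal(-219/190, 77/95)
obs 7: x=-4 → posterior Normal(-331/218, 77/109)
obs 8: x=-1 → posterior Normal(-359/246, 77/123)
obs 9: x=4 → posterior Normal(-247/274, 77/137)
obs 10: x=-7/2 → posterior Normal(-345/302, 77/151)
obs 11: x=9/2 → posterior Normal(-73/110, 7/15)
obs 12: x=2 → posterior Normal(-163/358, 77/179)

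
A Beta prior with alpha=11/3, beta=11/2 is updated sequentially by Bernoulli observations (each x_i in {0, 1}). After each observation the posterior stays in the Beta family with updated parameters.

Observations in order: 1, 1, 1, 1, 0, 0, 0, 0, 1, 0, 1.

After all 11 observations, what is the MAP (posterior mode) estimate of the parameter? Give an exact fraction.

52/109

obs 1: x=1 → posterior Beta(14/3, 11/2)
obs 2: x=1 → posterior Beta(17/3, 11/2)
obs 3: x=1 → posterior Beta(20/3, 11/2)
obs 4: x=1 → posterior Beta(23/3, 11/2)
obs 5: x=0 → posterior Beta(23/3, 13/2)
obs 6: x=0 → posterior Beta(23/3, 15/2)
obs 7: x=0 → posterior Beta(23/3, 17/2)
obs 8: x=0 → posterior Beta(23/3, 19/2)
obs 9: x=1 → posterior Beta(26/3, 19/2)
obs 10: x=0 → posterior Beta(26/3, 21/2)
obs 11: x=1 → posterior Beta(29/3, 21/2)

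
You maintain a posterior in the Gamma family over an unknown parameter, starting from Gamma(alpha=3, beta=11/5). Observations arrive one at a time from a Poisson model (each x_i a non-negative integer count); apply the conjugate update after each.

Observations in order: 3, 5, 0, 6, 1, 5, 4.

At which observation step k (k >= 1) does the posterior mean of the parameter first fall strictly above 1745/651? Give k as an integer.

obs 1: x=3 → posterior Gamma(6, 16/5)
obs 2: x=5 → posterior Gamma(11, 21/5)
obs 3: x=0 → posterior Gamma(11, 26/5)
obs 4: x=6 → posterior Gamma(17, 31/5)
obs 5: x=1 → posterior Gamma(18, 36/5)
obs 6: x=5 → posterior Gamma(23, 41/5)
obs 7: x=4 → posterior Gamma(27, 46/5)

k = 4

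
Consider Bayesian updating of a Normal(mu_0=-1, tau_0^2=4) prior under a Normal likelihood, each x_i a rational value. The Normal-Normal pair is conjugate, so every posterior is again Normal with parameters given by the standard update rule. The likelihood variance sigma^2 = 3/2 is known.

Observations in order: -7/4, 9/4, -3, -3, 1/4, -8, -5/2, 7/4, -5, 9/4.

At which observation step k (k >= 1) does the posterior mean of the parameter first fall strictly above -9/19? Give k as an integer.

k = 2

obs 1: x=-7/4 → posterior Normal(-17/11, 12/11)
obs 2: x=9/4 → posterior Normal(1/19, 12/19)
obs 3: x=-3 → posterior Normal(-23/27, 4/9)
obs 4: x=-3 → posterior Normal(-47/35, 12/35)
obs 5: x=1/4 → posterior Normal(-45/43, 12/43)
obs 6: x=-8 → posterior Normal(-109/51, 4/17)
obs 7: x=-5/2 → posterior Normal(-129/59, 12/59)
obs 8: x=7/4 → posterior Normal(-115/67, 12/67)
obs 9: x=-5 → posterior Normal(-31/15, 4/25)
obs 10: x=9/4 → posterior Normal(-137/83, 12/83)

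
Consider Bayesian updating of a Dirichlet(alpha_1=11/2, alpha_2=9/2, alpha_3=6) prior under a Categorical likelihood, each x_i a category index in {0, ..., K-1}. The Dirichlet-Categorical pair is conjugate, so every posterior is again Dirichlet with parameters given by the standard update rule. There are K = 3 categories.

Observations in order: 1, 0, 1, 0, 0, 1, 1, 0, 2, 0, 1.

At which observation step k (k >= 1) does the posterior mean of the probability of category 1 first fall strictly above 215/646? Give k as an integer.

obs 1: x=1 → posterior Dirichlet(11/2, 11/2, 6)
obs 2: x=0 → posterior Dirichlet(13/2, 11/2, 6)
obs 3: x=1 → posterior Dirichlet(13/2, 13/2, 6)
obs 4: x=0 → posterior Dirichlet(15/2, 13/2, 6)
obs 5: x=0 → posterior Dirichlet(17/2, 13/2, 6)
obs 6: x=1 → posterior Dirichlet(17/2, 15/2, 6)
obs 7: x=1 → posterior Dirichlet(17/2, 17/2, 6)
obs 8: x=0 → posterior Dirichlet(19/2, 17/2, 6)
obs 9: x=2 → posterior Dirichlet(19/2, 17/2, 7)
obs 10: x=0 → posterior Dirichlet(21/2, 17/2, 7)
obs 11: x=1 → posterior Dirichlet(21/2, 19/2, 7)

k = 3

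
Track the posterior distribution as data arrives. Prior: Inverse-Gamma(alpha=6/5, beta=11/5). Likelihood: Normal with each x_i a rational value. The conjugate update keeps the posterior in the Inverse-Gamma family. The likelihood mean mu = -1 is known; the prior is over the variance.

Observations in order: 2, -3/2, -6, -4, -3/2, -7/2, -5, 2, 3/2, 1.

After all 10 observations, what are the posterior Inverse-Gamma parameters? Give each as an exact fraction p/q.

alpha=31/5, beta=447/10

obs 1: x=2 → posterior Inverse-Gamma(17/10, 67/10)
obs 2: x=-3/2 → posterior Inverse-Gamma(11/5, 273/40)
obs 3: x=-6 → posterior Inverse-Gamma(27/10, 773/40)
obs 4: x=-4 → posterior Inverse-Gamma(16/5, 953/40)
obs 5: x=-3/2 → posterior Inverse-Gamma(37/10, 479/20)
obs 6: x=-7/2 → posterior Inverse-Gamma(21/5, 1083/40)
obs 7: x=-5 → posterior Inverse-Gamma(47/10, 1403/40)
obs 8: x=2 → posterior Inverse-Gamma(26/5, 1583/40)
obs 9: x=3/2 → posterior Inverse-Gamma(57/10, 427/10)
obs 10: x=1 → posterior Inverse-Gamma(31/5, 447/10)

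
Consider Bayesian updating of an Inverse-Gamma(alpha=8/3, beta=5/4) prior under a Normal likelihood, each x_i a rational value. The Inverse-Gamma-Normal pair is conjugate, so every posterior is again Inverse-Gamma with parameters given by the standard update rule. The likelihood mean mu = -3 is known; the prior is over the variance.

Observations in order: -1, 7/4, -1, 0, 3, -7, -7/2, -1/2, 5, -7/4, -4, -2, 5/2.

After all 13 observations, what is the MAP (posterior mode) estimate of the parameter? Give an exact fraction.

obs 1: x=-1 → posterior Inverse-Gamma(19/6, 13/4)
obs 2: x=7/4 → posterior Inverse-Gamma(11/3, 465/32)
obs 3: x=-1 → posterior Inverse-Gamma(25/6, 529/32)
obs 4: x=0 → posterior Inverse-Gamma(14/3, 673/32)
obs 5: x=3 → posterior Inverse-Gamma(31/6, 1249/32)
obs 6: x=-7 → posterior Inverse-Gamma(17/3, 1505/32)
obs 7: x=-7/2 → posterior Inverse-Gamma(37/6, 1509/32)
obs 8: x=-1/2 → posterior Inverse-Gamma(20/3, 1609/32)
obs 9: x=5 → posterior Inverse-Gamma(43/6, 2633/32)
obs 10: x=-7/4 → posterior Inverse-Gamma(23/3, 1329/16)
obs 11: x=-4 → posterior Inverse-Gamma(49/6, 1337/16)
obs 12: x=-2 → posterior Inverse-Gamma(26/3, 1345/16)
obs 13: x=5/2 → posterior Inverse-Gamma(55/6, 1587/16)

4761/488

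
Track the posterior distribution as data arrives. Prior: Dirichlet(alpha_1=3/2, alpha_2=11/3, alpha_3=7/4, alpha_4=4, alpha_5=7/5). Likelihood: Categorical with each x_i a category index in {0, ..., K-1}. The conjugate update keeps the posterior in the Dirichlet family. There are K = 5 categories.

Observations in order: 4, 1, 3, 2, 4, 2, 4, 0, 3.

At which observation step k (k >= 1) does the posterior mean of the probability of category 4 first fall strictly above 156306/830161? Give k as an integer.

k = 5

obs 1: x=4 → posterior Dirichlet(3/2, 11/3, 7/4, 4, 12/5)
obs 2: x=1 → posterior Dirichlet(3/2, 14/3, 7/4, 4, 12/5)
obs 3: x=3 → posterior Dirichlet(3/2, 14/3, 7/4, 5, 12/5)
obs 4: x=2 → posterior Dirichlet(3/2, 14/3, 11/4, 5, 12/5)
obs 5: x=4 → posterior Dirichlet(3/2, 14/3, 11/4, 5, 17/5)
obs 6: x=2 → posterior Dirichlet(3/2, 14/3, 15/4, 5, 17/5)
obs 7: x=4 → posterior Dirichlet(3/2, 14/3, 15/4, 5, 22/5)
obs 8: x=0 → posterior Dirichlet(5/2, 14/3, 15/4, 5, 22/5)
obs 9: x=3 → posterior Dirichlet(5/2, 14/3, 15/4, 6, 22/5)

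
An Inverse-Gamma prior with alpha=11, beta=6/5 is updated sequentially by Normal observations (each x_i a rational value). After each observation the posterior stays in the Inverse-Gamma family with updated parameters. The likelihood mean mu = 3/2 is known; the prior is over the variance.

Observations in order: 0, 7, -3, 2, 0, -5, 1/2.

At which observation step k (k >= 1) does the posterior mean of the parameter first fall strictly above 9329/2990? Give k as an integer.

k = 6

obs 1: x=0 → posterior Inverse-Gamma(23/2, 93/40)
obs 2: x=7 → posterior Inverse-Gamma(12, 349/20)
obs 3: x=-3 → posterior Inverse-Gamma(25/2, 1103/40)
obs 4: x=2 → posterior Inverse-Gamma(13, 277/10)
obs 5: x=0 → posterior Inverse-Gamma(27/2, 1153/40)
obs 6: x=-5 → posterior Inverse-Gamma(14, 999/20)
obs 7: x=1/2 → posterior Inverse-Gamma(29/2, 1009/20)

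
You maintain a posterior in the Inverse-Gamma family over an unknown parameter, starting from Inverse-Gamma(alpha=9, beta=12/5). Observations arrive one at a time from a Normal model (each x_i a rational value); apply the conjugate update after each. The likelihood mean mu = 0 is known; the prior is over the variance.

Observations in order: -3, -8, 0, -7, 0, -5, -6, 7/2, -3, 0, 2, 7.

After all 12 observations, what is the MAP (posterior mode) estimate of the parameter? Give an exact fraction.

obs 1: x=-3 → posterior Inverse-Gamma(19/2, 69/10)
obs 2: x=-8 → posterior Inverse-Gamma(10, 389/10)
obs 3: x=0 → posterior Inverse-Gamma(21/2, 389/10)
obs 4: x=-7 → posterior Inverse-Gamma(11, 317/5)
obs 5: x=0 → posterior Inverse-Gamma(23/2, 317/5)
obs 6: x=-5 → posterior Inverse-Gamma(12, 759/10)
obs 7: x=-6 → posterior Inverse-Gamma(25/2, 939/10)
obs 8: x=7/2 → posterior Inverse-Gamma(13, 4001/40)
obs 9: x=-3 → posterior Inverse-Gamma(27/2, 4181/40)
obs 10: x=0 → posterior Inverse-Gamma(14, 4181/40)
obs 11: x=2 → posterior Inverse-Gamma(29/2, 4261/40)
obs 12: x=7 → posterior Inverse-Gamma(15, 5241/40)

5241/640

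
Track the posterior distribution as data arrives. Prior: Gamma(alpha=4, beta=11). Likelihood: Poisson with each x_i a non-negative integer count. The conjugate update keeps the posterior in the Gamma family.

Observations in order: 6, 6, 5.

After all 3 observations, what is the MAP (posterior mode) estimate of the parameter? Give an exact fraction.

10/7

obs 1: x=6 → posterior Gamma(10, 12)
obs 2: x=6 → posterior Gamma(16, 13)
obs 3: x=5 → posterior Gamma(21, 14)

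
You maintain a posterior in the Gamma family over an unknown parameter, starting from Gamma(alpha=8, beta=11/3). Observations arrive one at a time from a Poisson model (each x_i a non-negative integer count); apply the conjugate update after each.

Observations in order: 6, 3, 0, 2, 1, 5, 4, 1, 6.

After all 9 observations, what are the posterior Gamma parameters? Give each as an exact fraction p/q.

alpha=36, beta=38/3

obs 1: x=6 → posterior Gamma(14, 14/3)
obs 2: x=3 → posterior Gamma(17, 17/3)
obs 3: x=0 → posterior Gamma(17, 20/3)
obs 4: x=2 → posterior Gamma(19, 23/3)
obs 5: x=1 → posterior Gamma(20, 26/3)
obs 6: x=5 → posterior Gamma(25, 29/3)
obs 7: x=4 → posterior Gamma(29, 32/3)
obs 8: x=1 → posterior Gamma(30, 35/3)
obs 9: x=6 → posterior Gamma(36, 38/3)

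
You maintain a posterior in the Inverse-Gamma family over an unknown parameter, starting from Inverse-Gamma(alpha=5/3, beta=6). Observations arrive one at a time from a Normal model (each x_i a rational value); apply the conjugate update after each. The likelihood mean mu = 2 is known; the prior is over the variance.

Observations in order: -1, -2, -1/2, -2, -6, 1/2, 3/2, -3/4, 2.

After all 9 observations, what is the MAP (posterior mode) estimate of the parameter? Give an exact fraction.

obs 1: x=-1 → posterior Inverse-Gamma(13/6, 21/2)
obs 2: x=-2 → posterior Inverse-Gamma(8/3, 37/2)
obs 3: x=-1/2 → posterior Inverse-Gamma(19/6, 173/8)
obs 4: x=-2 → posterior Inverse-Gamma(11/3, 237/8)
obs 5: x=-6 → posterior Inverse-Gamma(25/6, 493/8)
obs 6: x=1/2 → posterior Inverse-Gamma(14/3, 251/4)
obs 7: x=3/2 → posterior Inverse-Gamma(31/6, 503/8)
obs 8: x=-3/4 → posterior Inverse-Gamma(17/3, 2133/32)
obs 9: x=2 → posterior Inverse-Gamma(37/6, 2133/32)

6399/688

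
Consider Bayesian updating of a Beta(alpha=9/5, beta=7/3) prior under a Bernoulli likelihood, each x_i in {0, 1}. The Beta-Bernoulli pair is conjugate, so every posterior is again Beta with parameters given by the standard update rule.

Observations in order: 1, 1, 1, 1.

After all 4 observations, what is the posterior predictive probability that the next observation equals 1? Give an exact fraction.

87/122

obs 1: x=1 → posterior Beta(14/5, 7/3)
obs 2: x=1 → posterior Beta(19/5, 7/3)
obs 3: x=1 → posterior Beta(24/5, 7/3)
obs 4: x=1 → posterior Beta(29/5, 7/3)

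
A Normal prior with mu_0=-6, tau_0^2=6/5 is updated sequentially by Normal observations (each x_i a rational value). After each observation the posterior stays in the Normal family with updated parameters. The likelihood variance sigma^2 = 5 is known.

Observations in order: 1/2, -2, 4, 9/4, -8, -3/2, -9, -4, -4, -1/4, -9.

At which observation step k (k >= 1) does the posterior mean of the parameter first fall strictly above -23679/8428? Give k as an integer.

obs 1: x=1/2 → posterior Normal(-147/31, 30/31)
obs 2: x=-2 → posterior Normal(-159/37, 30/37)
obs 3: x=4 → posterior Normal(-135/43, 30/43)
obs 4: x=9/4 → posterior Normal(-243/98, 30/49)
obs 5: x=-8 → posterior Normal(-339/110, 6/11)
obs 6: x=-3/2 → posterior Normal(-357/122, 30/61)
obs 7: x=-9 → posterior Normal(-465/134, 30/67)
obs 8: x=-4 → posterior Normal(-513/146, 30/73)
obs 9: x=-4 → posterior Normal(-561/158, 30/79)
obs 10: x=-1/4 → posterior Normal(-282/85, 6/17)
obs 11: x=-9 → posterior Normal(-48/13, 30/91)

k = 4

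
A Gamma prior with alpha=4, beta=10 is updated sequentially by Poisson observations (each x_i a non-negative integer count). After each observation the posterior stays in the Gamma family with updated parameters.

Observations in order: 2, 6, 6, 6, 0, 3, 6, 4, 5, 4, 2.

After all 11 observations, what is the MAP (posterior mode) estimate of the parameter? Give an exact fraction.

47/21

obs 1: x=2 → posterior Gamma(6, 11)
obs 2: x=6 → posterior Gamma(12, 12)
obs 3: x=6 → posterior Gamma(18, 13)
obs 4: x=6 → posterior Gamma(24, 14)
obs 5: x=0 → posterior Gamma(24, 15)
obs 6: x=3 → posterior Gamma(27, 16)
obs 7: x=6 → posterior Gamma(33, 17)
obs 8: x=4 → posterior Gamma(37, 18)
obs 9: x=5 → posterior Gamma(42, 19)
obs 10: x=4 → posterior Gamma(46, 20)
obs 11: x=2 → posterior Gamma(48, 21)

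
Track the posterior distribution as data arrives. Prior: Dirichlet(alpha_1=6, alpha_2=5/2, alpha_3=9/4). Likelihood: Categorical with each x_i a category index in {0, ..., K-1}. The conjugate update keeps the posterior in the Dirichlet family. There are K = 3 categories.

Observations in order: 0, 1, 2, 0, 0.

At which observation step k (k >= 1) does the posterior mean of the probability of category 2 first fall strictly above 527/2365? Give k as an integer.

k = 3

obs 1: x=0 → posterior Dirichlet(7, 5/2, 9/4)
obs 2: x=1 → posterior Dirichlet(7, 7/2, 9/4)
obs 3: x=2 → posterior Dirichlet(7, 7/2, 13/4)
obs 4: x=0 → posterior Dirichlet(8, 7/2, 13/4)
obs 5: x=0 → posterior Dirichlet(9, 7/2, 13/4)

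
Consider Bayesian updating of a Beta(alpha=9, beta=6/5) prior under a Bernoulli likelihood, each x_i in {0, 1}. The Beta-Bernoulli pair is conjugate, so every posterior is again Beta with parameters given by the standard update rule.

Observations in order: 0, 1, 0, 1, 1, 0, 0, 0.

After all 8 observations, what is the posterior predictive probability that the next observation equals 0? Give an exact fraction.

31/91

obs 1: x=0 → posterior Beta(9, 11/5)
obs 2: x=1 → posterior Beta(10, 11/5)
obs 3: x=0 → posterior Beta(10, 16/5)
obs 4: x=1 → posterior Beta(11, 16/5)
obs 5: x=1 → posterior Beta(12, 16/5)
obs 6: x=0 → posterior Beta(12, 21/5)
obs 7: x=0 → posterior Beta(12, 26/5)
obs 8: x=0 → posterior Beta(12, 31/5)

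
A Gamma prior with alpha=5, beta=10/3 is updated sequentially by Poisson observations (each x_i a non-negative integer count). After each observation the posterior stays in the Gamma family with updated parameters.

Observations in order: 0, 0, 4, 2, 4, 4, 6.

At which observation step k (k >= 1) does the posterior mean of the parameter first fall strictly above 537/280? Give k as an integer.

obs 1: x=0 → posterior Gamma(5, 13/3)
obs 2: x=0 → posterior Gamma(5, 16/3)
obs 3: x=4 → posterior Gamma(9, 19/3)
obs 4: x=2 → posterior Gamma(11, 22/3)
obs 5: x=4 → posterior Gamma(15, 25/3)
obs 6: x=4 → posterior Gamma(19, 28/3)
obs 7: x=6 → posterior Gamma(25, 31/3)

k = 6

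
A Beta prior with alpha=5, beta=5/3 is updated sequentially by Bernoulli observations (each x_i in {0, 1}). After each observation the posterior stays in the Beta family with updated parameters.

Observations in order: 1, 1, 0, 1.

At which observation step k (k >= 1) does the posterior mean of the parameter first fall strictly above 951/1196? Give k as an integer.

k = 2

obs 1: x=1 → posterior Beta(6, 5/3)
obs 2: x=1 → posterior Beta(7, 5/3)
obs 3: x=0 → posterior Beta(7, 8/3)
obs 4: x=1 → posterior Beta(8, 8/3)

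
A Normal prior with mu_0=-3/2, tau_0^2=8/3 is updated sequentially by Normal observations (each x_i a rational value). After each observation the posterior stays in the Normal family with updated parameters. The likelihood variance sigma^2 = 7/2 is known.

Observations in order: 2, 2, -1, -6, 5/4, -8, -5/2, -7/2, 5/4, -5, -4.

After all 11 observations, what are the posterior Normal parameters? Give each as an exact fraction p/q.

obs 1: x=2 → posterior Normal(1/74, 56/37)
obs 2: x=2 → posterior Normal(65/106, 56/53)
obs 3: x=-1 → posterior Normal(11/46, 56/69)
obs 4: x=-6 → posterior Normal(-159/170, 56/85)
obs 5: x=5/4 → posterior Normal(-119/202, 56/101)
obs 6: x=-8 → posterior Normal(-125/78, 56/117)
obs 7: x=-5/2 → posterior Normal(-65/38, 8/19)
obs 8: x=-7/2 → posterior Normal(-567/298, 56/149)
obs 9: x=5/4 → posterior Normal(-527/330, 56/165)
obs 10: x=-5 → posterior Normal(-687/362, 56/181)
obs 11: x=-4 → posterior Normal(-815/394, 56/197)

mu_0=-815/394, tau_0^2=56/197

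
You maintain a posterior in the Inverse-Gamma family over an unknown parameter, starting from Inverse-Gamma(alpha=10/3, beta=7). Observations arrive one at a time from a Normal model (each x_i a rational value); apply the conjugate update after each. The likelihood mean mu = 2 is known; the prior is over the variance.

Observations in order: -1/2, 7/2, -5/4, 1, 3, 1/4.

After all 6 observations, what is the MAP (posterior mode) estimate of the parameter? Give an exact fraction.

915/352

obs 1: x=-1/2 → posterior Inverse-Gamma(23/6, 81/8)
obs 2: x=7/2 → posterior Inverse-Gamma(13/3, 45/4)
obs 3: x=-5/4 → posterior Inverse-Gamma(29/6, 529/32)
obs 4: x=1 → posterior Inverse-Gamma(16/3, 545/32)
obs 5: x=3 → posterior Inverse-Gamma(35/6, 561/32)
obs 6: x=1/4 → posterior Inverse-Gamma(19/3, 305/16)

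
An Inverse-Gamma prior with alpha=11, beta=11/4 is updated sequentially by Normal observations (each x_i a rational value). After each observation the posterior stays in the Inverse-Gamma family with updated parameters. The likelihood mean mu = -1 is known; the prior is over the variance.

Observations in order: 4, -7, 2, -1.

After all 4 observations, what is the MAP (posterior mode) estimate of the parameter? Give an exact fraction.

151/56

obs 1: x=4 → posterior Inverse-Gamma(23/2, 61/4)
obs 2: x=-7 → posterior Inverse-Gamma(12, 133/4)
obs 3: x=2 → posterior Inverse-Gamma(25/2, 151/4)
obs 4: x=-1 → posterior Inverse-Gamma(13, 151/4)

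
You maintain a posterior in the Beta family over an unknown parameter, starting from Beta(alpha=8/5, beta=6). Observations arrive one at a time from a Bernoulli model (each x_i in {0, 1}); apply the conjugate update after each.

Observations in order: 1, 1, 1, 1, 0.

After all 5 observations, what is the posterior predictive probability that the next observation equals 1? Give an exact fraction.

4/9

obs 1: x=1 → posterior Beta(13/5, 6)
obs 2: x=1 → posterior Beta(18/5, 6)
obs 3: x=1 → posterior Beta(23/5, 6)
obs 4: x=1 → posterior Beta(28/5, 6)
obs 5: x=0 → posterior Beta(28/5, 7)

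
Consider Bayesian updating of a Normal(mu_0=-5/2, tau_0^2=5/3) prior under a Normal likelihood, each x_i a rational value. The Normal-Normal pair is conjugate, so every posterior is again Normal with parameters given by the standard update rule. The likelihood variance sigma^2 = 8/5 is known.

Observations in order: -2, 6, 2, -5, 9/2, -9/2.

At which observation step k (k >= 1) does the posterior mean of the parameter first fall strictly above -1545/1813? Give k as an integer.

obs 1: x=-2 → posterior Normal(-110/49, 40/49)
obs 2: x=6 → posterior Normal(20/37, 20/37)
obs 3: x=2 → posterior Normal(10/11, 40/99)
obs 4: x=-5 → posterior Normal(-35/124, 10/31)
obs 5: x=9/2 → posterior Normal(155/298, 40/149)
obs 6: x=-9/2 → posterior Normal(-35/174, 20/87)

k = 2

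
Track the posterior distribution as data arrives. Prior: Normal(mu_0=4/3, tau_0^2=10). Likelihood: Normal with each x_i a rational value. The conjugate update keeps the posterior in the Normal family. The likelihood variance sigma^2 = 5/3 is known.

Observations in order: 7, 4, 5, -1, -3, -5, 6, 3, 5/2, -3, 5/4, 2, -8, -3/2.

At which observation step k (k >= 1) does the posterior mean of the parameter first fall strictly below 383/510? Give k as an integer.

k = 14

obs 1: x=7 → posterior Normal(130/21, 10/7)
obs 2: x=4 → posterior Normal(202/39, 10/13)
obs 3: x=5 → posterior Normal(292/57, 10/19)
obs 4: x=-1 → posterior Normal(274/75, 2/5)
obs 5: x=-3 → posterior Normal(220/93, 10/31)
obs 6: x=-5 → posterior Normal(130/111, 10/37)
obs 7: x=6 → posterior Normal(238/129, 10/43)
obs 8: x=3 → posterior Normal(292/147, 10/49)
obs 9: x=5/2 → posterior Normal(337/165, 2/11)
obs 10: x=-3 → posterior Normal(283/183, 10/61)
obs 11: x=5/4 → posterior Normal(611/402, 10/67)
obs 12: x=2 → posterior Normal(683/438, 10/73)
obs 13: x=-8 → posterior Normal(5/6, 10/79)
obs 14: x=-3/2 → posterior Normal(341/510, 2/17)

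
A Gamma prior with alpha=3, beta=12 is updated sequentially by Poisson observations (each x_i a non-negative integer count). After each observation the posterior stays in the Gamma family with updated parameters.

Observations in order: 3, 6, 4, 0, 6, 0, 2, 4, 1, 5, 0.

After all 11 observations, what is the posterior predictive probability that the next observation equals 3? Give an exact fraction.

obs 1: x=3 → posterior Gamma(6, 13)
obs 2: x=6 → posterior Gamma(12, 14)
obs 3: x=4 → posterior Gamma(16, 15)
obs 4: x=0 → posterior Gamma(16, 16)
obs 5: x=6 → posterior Gamma(22, 17)
obs 6: x=0 → posterior Gamma(22, 18)
obs 7: x=2 → posterior Gamma(24, 19)
obs 8: x=4 → posterior Gamma(28, 20)
obs 9: x=1 → posterior Gamma(29, 21)
obs 10: x=5 → posterior Gamma(34, 22)
obs 11: x=0 → posterior Gamma(34, 23)

11837592627738430205164377370334471208219486132355/97416987916942398831013198307900259407131890941952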